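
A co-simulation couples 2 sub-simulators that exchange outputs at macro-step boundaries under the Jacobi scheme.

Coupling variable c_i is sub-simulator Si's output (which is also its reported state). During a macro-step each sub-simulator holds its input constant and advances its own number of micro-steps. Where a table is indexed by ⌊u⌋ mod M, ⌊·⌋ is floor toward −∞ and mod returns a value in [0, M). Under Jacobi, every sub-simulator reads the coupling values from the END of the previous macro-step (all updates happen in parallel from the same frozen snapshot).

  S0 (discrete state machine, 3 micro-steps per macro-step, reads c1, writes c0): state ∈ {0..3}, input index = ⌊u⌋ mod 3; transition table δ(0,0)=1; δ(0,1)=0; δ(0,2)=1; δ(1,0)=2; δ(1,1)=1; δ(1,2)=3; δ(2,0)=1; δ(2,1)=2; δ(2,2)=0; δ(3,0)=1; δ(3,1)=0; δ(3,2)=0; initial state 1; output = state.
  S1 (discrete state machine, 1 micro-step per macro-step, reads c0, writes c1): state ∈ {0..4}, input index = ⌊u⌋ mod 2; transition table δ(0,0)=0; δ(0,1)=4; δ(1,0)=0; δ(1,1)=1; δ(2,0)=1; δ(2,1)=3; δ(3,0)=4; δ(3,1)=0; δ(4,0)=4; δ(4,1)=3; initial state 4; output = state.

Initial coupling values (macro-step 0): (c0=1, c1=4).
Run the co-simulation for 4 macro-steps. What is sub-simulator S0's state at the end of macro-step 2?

macro 1: S0 reads c1=4 → after 3×micro: 1; S1 reads c0=1 → after 1×micro: 3 ⇒ (c0=1, c1=3)
macro 2: S0 reads c1=3 → after 3×micro: 2; S1 reads c0=1 → after 1×micro: 0 ⇒ (c0=2, c1=0)
macro 3: S0 reads c1=0 → after 3×micro: 1; S1 reads c0=2 → after 1×micro: 0 ⇒ (c0=1, c1=0)
macro 4: S0 reads c1=0 → after 3×micro: 2; S1 reads c0=1 → after 1×micro: 4 ⇒ (c0=2, c1=4)

S0 state at macro-step 2 = 2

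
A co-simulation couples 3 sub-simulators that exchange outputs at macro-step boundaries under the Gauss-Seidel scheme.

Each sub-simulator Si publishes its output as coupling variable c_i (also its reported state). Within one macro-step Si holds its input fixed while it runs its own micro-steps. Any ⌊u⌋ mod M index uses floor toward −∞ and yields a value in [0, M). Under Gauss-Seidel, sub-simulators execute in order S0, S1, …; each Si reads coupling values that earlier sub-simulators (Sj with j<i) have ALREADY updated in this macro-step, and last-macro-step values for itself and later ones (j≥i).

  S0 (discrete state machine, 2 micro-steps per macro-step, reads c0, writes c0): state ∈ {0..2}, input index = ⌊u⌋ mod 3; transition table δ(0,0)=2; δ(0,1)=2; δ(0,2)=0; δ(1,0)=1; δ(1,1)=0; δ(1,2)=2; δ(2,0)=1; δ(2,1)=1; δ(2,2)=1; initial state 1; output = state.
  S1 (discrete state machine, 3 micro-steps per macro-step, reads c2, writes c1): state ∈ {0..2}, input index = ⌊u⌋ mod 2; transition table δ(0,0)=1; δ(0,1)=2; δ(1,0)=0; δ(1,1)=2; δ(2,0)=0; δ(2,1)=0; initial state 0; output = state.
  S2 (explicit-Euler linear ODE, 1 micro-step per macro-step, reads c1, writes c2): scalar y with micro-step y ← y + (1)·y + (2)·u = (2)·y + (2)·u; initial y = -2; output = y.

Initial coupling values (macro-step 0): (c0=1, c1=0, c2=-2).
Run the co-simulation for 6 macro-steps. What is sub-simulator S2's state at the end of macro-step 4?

S2 state at macro-step 4 = -12

macro 1: S0 reads c0=1 → after 2×micro: 2; S1 reads c2=-2 → after 3×micro: 1; S2 reads c1=1 → after 1×micro: -2 ⇒ (c0=2, c1=1, c2=-2)
macro 2: S0 reads c0=2 → after 2×micro: 2; S1 reads c2=-2 → after 3×micro: 0; S2 reads c1=0 → after 1×micro: -4 ⇒ (c0=2, c1=0, c2=-4)
macro 3: S0 reads c0=2 → after 2×micro: 2; S1 reads c2=-4 → after 3×micro: 1; S2 reads c1=1 → after 1×micro: -6 ⇒ (c0=2, c1=1, c2=-6)
macro 4: S0 reads c0=2 → after 2×micro: 2; S1 reads c2=-6 → after 3×micro: 0; S2 reads c1=0 → after 1×micro: -12 ⇒ (c0=2, c1=0, c2=-12)
macro 5: S0 reads c0=2 → after 2×micro: 2; S1 reads c2=-12 → after 3×micro: 1; S2 reads c1=1 → after 1×micro: -22 ⇒ (c0=2, c1=1, c2=-22)
macro 6: S0 reads c0=2 → after 2×micro: 2; S1 reads c2=-22 → after 3×micro: 0; S2 reads c1=0 → after 1×micro: -44 ⇒ (c0=2, c1=0, c2=-44)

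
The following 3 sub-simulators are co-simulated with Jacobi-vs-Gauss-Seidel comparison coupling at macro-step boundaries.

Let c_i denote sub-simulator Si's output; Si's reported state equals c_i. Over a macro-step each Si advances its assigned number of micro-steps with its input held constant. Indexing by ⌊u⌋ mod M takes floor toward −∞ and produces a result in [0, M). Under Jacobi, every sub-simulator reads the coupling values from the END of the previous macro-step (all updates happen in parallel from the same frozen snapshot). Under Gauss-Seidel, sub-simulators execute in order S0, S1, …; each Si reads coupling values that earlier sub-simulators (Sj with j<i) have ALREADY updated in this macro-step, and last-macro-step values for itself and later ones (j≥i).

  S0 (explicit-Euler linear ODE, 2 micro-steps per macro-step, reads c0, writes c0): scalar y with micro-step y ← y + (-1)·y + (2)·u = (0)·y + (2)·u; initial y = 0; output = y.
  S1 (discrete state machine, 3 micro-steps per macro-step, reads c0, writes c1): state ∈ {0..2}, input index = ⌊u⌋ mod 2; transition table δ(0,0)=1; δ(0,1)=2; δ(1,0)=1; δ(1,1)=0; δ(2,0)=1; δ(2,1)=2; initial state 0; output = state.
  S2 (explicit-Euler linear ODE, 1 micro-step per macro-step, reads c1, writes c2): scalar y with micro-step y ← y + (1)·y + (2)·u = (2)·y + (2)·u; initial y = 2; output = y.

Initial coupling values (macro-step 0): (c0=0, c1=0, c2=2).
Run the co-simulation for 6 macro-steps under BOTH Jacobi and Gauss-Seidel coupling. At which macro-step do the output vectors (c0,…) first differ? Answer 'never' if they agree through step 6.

[Jacobi] macro 1: S0 reads c0=0 → after 2×micro: 0; S1 reads c0=0 → after 3×micro: 1; S2 reads c1=0 → after 1×micro: 4 ⇒ (c0=0, c1=1, c2=4)
[Jacobi] macro 2: S0 reads c0=0 → after 2×micro: 0; S1 reads c0=0 → after 3×micro: 1; S2 reads c1=1 → after 1×micro: 10 ⇒ (c0=0, c1=1, c2=10)
[Jacobi] macro 3: S0 reads c0=0 → after 2×micro: 0; S1 reads c0=0 → after 3×micro: 1; S2 reads c1=1 → after 1×micro: 22 ⇒ (c0=0, c1=1, c2=22)
[Jacobi] macro 4: S0 reads c0=0 → after 2×micro: 0; S1 reads c0=0 → after 3×micro: 1; S2 reads c1=1 → after 1×micro: 46 ⇒ (c0=0, c1=1, c2=46)
[Jacobi] macro 5: S0 reads c0=0 → after 2×micro: 0; S1 reads c0=0 → after 3×micro: 1; S2 reads c1=1 → after 1×micro: 94 ⇒ (c0=0, c1=1, c2=94)
[Jacobi] macro 6: S0 reads c0=0 → after 2×micro: 0; S1 reads c0=0 → after 3×micro: 1; S2 reads c1=1 → after 1×micro: 190 ⇒ (c0=0, c1=1, c2=190)
[Gauss-Seidel] macro 1: S0 reads c0=0 → after 2×micro: 0; S1 reads c0=0 → after 3×micro: 1; S2 reads c1=1 → after 1×micro: 6 ⇒ (c0=0, c1=1, c2=6)
[Gauss-Seidel] macro 2: S0 reads c0=0 → after 2×micro: 0; S1 reads c0=0 → after 3×micro: 1; S2 reads c1=1 → after 1×micro: 14 ⇒ (c0=0, c1=1, c2=14)
[Gauss-Seidel] macro 3: S0 reads c0=0 → after 2×micro: 0; S1 reads c0=0 → after 3×micro: 1; S2 reads c1=1 → after 1×micro: 30 ⇒ (c0=0, c1=1, c2=30)
[Gauss-Seidel] macro 4: S0 reads c0=0 → after 2×micro: 0; S1 reads c0=0 → after 3×micro: 1; S2 reads c1=1 → after 1×micro: 62 ⇒ (c0=0, c1=1, c2=62)
[Gauss-Seidel] macro 5: S0 reads c0=0 → after 2×micro: 0; S1 reads c0=0 → after 3×micro: 1; S2 reads c1=1 → after 1×micro: 126 ⇒ (c0=0, c1=1, c2=126)
[Gauss-Seidel] macro 6: S0 reads c0=0 → after 2×micro: 0; S1 reads c0=0 → after 3×micro: 1; S2 reads c1=1 → after 1×micro: 254 ⇒ (c0=0, c1=1, c2=254)

first divergence at macro-step: 1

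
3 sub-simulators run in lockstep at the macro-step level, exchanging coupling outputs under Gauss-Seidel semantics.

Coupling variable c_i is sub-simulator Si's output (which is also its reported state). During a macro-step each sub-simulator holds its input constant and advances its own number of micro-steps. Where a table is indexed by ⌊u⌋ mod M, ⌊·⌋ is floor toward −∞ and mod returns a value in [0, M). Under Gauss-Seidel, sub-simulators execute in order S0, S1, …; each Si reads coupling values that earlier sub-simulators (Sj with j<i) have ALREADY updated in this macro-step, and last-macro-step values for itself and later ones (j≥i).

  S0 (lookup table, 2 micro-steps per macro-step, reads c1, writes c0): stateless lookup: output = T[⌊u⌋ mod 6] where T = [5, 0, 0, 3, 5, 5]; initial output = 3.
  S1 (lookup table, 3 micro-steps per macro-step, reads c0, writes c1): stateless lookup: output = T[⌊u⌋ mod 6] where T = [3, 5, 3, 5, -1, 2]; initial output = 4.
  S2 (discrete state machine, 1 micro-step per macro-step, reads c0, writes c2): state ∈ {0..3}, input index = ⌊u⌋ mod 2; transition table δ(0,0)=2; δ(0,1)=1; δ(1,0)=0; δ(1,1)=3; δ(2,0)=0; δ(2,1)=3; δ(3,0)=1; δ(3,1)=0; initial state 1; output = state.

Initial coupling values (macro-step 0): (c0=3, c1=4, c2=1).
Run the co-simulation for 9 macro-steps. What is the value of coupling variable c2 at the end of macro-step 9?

c2 at macro-step 9 = 3

macro 1: S0 reads c1=4 → after 2×micro: 5; S1 reads c0=5 → after 3×micro: 2; S2 reads c0=5 → after 1×micro: 3 ⇒ (c0=5, c1=2, c2=3)
macro 2: S0 reads c1=2 → after 2×micro: 0; S1 reads c0=0 → after 3×micro: 3; S2 reads c0=0 → after 1×micro: 1 ⇒ (c0=0, c1=3, c2=1)
macro 3: S0 reads c1=3 → after 2×micro: 3; S1 reads c0=3 → after 3×micro: 5; S2 reads c0=3 → after 1×micro: 3 ⇒ (c0=3, c1=5, c2=3)
macro 4: S0 reads c1=5 → after 2×micro: 5; S1 reads c0=5 → after 3×micro: 2; S2 reads c0=5 → after 1×micro: 0 ⇒ (c0=5, c1=2, c2=0)
macro 5: S0 reads c1=2 → after 2×micro: 0; S1 reads c0=0 → after 3×micro: 3; S2 reads c0=0 → after 1×micro: 2 ⇒ (c0=0, c1=3, c2=2)
macro 6: S0 reads c1=3 → after 2×micro: 3; S1 reads c0=3 → after 3×micro: 5; S2 reads c0=3 → after 1×micro: 3 ⇒ (c0=3, c1=5, c2=3)
macro 7: S0 reads c1=5 → after 2×micro: 5; S1 reads c0=5 → after 3×micro: 2; S2 reads c0=5 → after 1×micro: 0 ⇒ (c0=5, c1=2, c2=0)
macro 8: S0 reads c1=2 → after 2×micro: 0; S1 reads c0=0 → after 3×micro: 3; S2 reads c0=0 → after 1×micro: 2 ⇒ (c0=0, c1=3, c2=2)
macro 9: S0 reads c1=3 → after 2×micro: 3; S1 reads c0=3 → after 3×micro: 5; S2 reads c0=3 → after 1×micro: 3 ⇒ (c0=3, c1=5, c2=3)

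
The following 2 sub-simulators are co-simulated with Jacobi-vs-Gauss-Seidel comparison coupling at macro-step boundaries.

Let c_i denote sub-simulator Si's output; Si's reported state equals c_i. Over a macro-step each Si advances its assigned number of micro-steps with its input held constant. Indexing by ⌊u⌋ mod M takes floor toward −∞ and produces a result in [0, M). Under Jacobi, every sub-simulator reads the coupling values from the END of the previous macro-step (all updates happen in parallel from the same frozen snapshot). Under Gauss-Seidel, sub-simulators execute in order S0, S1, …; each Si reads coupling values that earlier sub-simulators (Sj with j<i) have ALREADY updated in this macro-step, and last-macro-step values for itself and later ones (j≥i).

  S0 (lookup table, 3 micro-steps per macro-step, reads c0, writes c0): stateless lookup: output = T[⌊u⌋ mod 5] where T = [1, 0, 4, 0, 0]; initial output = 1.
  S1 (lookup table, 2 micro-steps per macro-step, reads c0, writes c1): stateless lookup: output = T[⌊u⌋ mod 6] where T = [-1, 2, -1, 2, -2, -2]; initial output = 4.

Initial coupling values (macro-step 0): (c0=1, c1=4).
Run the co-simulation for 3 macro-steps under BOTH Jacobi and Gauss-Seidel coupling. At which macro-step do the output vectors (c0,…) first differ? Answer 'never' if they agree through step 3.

first divergence at macro-step: 1

[Jacobi] macro 1: S0 reads c0=1 → after 3×micro: 0; S1 reads c0=1 → after 2×micro: 2 ⇒ (c0=0, c1=2)
[Jacobi] macro 2: S0 reads c0=0 → after 3×micro: 1; S1 reads c0=0 → after 2×micro: -1 ⇒ (c0=1, c1=-1)
[Jacobi] macro 3: S0 reads c0=1 → after 3×micro: 0; S1 reads c0=1 → after 2×micro: 2 ⇒ (c0=0, c1=2)
[Gauss-Seidel] macro 1: S0 reads c0=1 → after 3×micro: 0; S1 reads c0=0 → after 2×micro: -1 ⇒ (c0=0, c1=-1)
[Gauss-Seidel] macro 2: S0 reads c0=0 → after 3×micro: 1; S1 reads c0=1 → after 2×micro: 2 ⇒ (c0=1, c1=2)
[Gauss-Seidel] macro 3: S0 reads c0=1 → after 3×micro: 0; S1 reads c0=0 → after 2×micro: -1 ⇒ (c0=0, c1=-1)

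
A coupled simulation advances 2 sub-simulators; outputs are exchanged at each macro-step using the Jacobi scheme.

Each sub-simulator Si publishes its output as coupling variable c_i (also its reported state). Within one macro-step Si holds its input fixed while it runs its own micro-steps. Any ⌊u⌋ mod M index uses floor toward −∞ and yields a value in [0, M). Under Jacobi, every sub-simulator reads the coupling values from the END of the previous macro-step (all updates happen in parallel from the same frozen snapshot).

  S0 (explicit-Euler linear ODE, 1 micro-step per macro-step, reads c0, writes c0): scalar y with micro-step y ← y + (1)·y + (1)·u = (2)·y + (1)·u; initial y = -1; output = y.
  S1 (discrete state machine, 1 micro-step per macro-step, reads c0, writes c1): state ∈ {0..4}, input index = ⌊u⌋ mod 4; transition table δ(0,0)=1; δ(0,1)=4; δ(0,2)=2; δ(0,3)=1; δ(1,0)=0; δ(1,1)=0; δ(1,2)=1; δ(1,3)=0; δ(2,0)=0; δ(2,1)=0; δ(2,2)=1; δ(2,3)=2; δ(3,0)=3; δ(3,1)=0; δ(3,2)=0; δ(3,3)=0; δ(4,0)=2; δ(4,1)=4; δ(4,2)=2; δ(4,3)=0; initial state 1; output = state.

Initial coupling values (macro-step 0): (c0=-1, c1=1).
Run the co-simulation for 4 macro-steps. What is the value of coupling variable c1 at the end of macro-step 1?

macro 1: S0 reads c0=-1 → after 1×micro: -3; S1 reads c0=-1 → after 1×micro: 0 ⇒ (c0=-3, c1=0)
macro 2: S0 reads c0=-3 → after 1×micro: -9; S1 reads c0=-3 → after 1×micro: 4 ⇒ (c0=-9, c1=4)
macro 3: S0 reads c0=-9 → after 1×micro: -27; S1 reads c0=-9 → after 1×micro: 0 ⇒ (c0=-27, c1=0)
macro 4: S0 reads c0=-27 → after 1×micro: -81; S1 reads c0=-27 → after 1×micro: 4 ⇒ (c0=-81, c1=4)

c1 at macro-step 1 = 0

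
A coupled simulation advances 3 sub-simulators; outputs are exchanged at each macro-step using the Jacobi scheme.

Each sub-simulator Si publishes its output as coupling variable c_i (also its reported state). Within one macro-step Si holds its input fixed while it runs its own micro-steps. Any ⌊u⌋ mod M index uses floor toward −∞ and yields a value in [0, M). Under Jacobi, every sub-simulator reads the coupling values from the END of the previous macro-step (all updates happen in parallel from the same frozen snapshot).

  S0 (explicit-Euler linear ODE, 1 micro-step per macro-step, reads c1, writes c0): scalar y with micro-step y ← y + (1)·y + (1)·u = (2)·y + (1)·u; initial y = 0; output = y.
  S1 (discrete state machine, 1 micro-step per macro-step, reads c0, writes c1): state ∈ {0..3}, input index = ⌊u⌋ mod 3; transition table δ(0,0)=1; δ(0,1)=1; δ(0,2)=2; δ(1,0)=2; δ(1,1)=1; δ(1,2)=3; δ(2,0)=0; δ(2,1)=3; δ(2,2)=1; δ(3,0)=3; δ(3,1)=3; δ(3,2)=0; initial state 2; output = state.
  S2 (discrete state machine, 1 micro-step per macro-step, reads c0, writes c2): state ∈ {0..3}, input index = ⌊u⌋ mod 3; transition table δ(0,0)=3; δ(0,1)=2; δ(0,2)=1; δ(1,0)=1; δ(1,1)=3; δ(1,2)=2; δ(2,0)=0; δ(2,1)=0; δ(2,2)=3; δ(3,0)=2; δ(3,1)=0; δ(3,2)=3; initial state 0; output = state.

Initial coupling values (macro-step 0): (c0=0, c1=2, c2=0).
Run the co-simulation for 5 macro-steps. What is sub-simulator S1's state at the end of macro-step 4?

macro 1: S0 reads c1=2 → after 1×micro: 2; S1 reads c0=0 → after 1×micro: 0; S2 reads c0=0 → after 1×micro: 3 ⇒ (c0=2, c1=0, c2=3)
macro 2: S0 reads c1=0 → after 1×micro: 4; S1 reads c0=2 → after 1×micro: 2; S2 reads c0=2 → after 1×micro: 3 ⇒ (c0=4, c1=2, c2=3)
macro 3: S0 reads c1=2 → after 1×micro: 10; S1 reads c0=4 → after 1×micro: 3; S2 reads c0=4 → after 1×micro: 0 ⇒ (c0=10, c1=3, c2=0)
macro 4: S0 reads c1=3 → after 1×micro: 23; S1 reads c0=10 → after 1×micro: 3; S2 reads c0=10 → after 1×micro: 2 ⇒ (c0=23, c1=3, c2=2)
macro 5: S0 reads c1=3 → after 1×micro: 49; S1 reads c0=23 → after 1×micro: 0; S2 reads c0=23 → after 1×micro: 3 ⇒ (c0=49, c1=0, c2=3)

S1 state at macro-step 4 = 3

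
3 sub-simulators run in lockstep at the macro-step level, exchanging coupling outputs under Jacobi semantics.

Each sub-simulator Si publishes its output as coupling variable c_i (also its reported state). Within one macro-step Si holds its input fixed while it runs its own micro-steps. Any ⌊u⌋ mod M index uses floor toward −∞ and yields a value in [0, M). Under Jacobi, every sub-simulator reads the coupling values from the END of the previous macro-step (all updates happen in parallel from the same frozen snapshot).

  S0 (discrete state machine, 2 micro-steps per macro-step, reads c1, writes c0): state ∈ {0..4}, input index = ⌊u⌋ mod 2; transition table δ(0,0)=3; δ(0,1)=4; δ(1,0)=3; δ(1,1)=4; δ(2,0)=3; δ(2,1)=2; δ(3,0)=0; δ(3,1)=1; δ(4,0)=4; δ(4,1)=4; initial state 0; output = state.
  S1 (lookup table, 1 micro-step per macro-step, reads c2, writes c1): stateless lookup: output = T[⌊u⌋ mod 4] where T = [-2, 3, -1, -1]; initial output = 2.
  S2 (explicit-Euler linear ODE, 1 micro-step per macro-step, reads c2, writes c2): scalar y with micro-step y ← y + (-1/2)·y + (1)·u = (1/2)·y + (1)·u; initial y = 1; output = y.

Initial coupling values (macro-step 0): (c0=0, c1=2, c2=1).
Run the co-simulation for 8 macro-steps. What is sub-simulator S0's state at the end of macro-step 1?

macro 1: S0 reads c1=2 → after 2×micro: 0; S1 reads c2=1 → after 1×micro: 3; S2 reads c2=1 → after 1×micro: 3/2 ⇒ (c0=0, c1=3, c2=3/2)
macro 2: S0 reads c1=3 → after 2×micro: 4; S1 reads c2=3/2 → after 1×micro: 3; S2 reads c2=3/2 → after 1×micro: 9/4 ⇒ (c0=4, c1=3, c2=9/4)
macro 3: S0 reads c1=3 → after 2×micro: 4; S1 reads c2=9/4 → after 1×micro: -1; S2 reads c2=9/4 → after 1×micro: 27/8 ⇒ (c0=4, c1=-1, c2=27/8)
macro 4: S0 reads c1=-1 → after 2×micro: 4; S1 reads c2=27/8 → after 1×micro: -1; S2 reads c2=27/8 → after 1×micro: 81/16 ⇒ (c0=4, c1=-1, c2=81/16)
macro 5: S0 reads c1=-1 → after 2×micro: 4; S1 reads c2=81/16 → after 1×micro: 3; S2 reads c2=81/16 → after 1×micro: 243/32 ⇒ (c0=4, c1=3, c2=243/32)
macro 6: S0 reads c1=3 → after 2×micro: 4; S1 reads c2=243/32 → after 1×micro: -1; S2 reads c2=243/32 → after 1×micro: 729/64 ⇒ (c0=4, c1=-1, c2=729/64)
macro 7: S0 reads c1=-1 → after 2×micro: 4; S1 reads c2=729/64 → after 1×micro: -1; S2 reads c2=729/64 → after 1×micro: 2187/128 ⇒ (c0=4, c1=-1, c2=2187/128)
macro 8: S0 reads c1=-1 → after 2×micro: 4; S1 reads c2=2187/128 → after 1×micro: 3; S2 reads c2=2187/128 → after 1×micro: 6561/256 ⇒ (c0=4, c1=3, c2=6561/256)

S0 state at macro-step 1 = 0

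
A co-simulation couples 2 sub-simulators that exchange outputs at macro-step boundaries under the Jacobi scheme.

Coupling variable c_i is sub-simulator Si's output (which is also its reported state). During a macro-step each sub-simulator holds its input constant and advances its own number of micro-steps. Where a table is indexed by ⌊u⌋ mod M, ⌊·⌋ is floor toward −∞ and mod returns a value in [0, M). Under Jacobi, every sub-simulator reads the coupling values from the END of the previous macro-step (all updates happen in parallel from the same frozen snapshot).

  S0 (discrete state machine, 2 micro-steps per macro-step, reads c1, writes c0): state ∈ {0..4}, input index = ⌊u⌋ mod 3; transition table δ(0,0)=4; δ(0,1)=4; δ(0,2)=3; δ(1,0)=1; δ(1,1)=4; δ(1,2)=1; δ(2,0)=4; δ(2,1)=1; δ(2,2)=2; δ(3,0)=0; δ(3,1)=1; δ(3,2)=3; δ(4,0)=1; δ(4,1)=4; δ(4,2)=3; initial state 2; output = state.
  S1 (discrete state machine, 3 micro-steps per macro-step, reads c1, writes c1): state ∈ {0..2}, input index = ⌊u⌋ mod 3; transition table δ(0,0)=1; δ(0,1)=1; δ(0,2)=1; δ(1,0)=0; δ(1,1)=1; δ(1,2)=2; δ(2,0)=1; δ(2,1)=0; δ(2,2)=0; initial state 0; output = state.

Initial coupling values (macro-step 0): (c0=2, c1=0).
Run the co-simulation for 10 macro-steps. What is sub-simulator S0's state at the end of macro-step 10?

S0 state at macro-step 10 = 4

macro 1: S0 reads c1=0 → after 2×micro: 1; S1 reads c1=0 → after 3×micro: 1 ⇒ (c0=1, c1=1)
macro 2: S0 reads c1=1 → after 2×micro: 4; S1 reads c1=1 → after 3×micro: 1 ⇒ (c0=4, c1=1)
macro 3: S0 reads c1=1 → after 2×micro: 4; S1 reads c1=1 → after 3×micro: 1 ⇒ (c0=4, c1=1)
macro 4: S0 reads c1=1 → after 2×micro: 4; S1 reads c1=1 → after 3×micro: 1 ⇒ (c0=4, c1=1)
macro 5: S0 reads c1=1 → after 2×micro: 4; S1 reads c1=1 → after 3×micro: 1 ⇒ (c0=4, c1=1)
macro 6: S0 reads c1=1 → after 2×micro: 4; S1 reads c1=1 → after 3×micro: 1 ⇒ (c0=4, c1=1)
macro 7: S0 reads c1=1 → after 2×micro: 4; S1 reads c1=1 → after 3×micro: 1 ⇒ (c0=4, c1=1)
macro 8: S0 reads c1=1 → after 2×micro: 4; S1 reads c1=1 → after 3×micro: 1 ⇒ (c0=4, c1=1)
macro 9: S0 reads c1=1 → after 2×micro: 4; S1 reads c1=1 → after 3×micro: 1 ⇒ (c0=4, c1=1)
macro 10: S0 reads c1=1 → after 2×micro: 4; S1 reads c1=1 → after 3×micro: 1 ⇒ (c0=4, c1=1)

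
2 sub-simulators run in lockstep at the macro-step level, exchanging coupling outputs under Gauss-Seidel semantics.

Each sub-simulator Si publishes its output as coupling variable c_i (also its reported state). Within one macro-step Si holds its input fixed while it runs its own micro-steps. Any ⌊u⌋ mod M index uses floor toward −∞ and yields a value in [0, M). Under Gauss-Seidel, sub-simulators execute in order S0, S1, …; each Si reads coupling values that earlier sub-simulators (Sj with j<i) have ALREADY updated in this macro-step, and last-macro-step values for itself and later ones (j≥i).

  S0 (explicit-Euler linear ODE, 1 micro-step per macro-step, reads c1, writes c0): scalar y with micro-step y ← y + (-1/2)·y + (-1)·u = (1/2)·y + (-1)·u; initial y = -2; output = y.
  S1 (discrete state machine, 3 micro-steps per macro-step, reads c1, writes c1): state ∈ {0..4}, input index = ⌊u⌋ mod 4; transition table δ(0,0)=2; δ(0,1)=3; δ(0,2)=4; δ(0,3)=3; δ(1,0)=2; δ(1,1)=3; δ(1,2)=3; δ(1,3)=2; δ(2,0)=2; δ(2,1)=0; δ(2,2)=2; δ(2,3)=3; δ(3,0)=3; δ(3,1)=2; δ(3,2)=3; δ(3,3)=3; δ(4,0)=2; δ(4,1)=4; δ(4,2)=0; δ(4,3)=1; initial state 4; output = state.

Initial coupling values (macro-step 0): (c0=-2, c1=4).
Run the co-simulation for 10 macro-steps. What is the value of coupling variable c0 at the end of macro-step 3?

c0 at macro-step 3 = -17/4

macro 1: S0 reads c1=4 → after 1×micro: -5; S1 reads c1=4 → after 3×micro: 2 ⇒ (c0=-5, c1=2)
macro 2: S0 reads c1=2 → after 1×micro: -9/2; S1 reads c1=2 → after 3×micro: 2 ⇒ (c0=-9/2, c1=2)
macro 3: S0 reads c1=2 → after 1×micro: -17/4; S1 reads c1=2 → after 3×micro: 2 ⇒ (c0=-17/4, c1=2)
macro 4: S0 reads c1=2 → after 1×micro: -33/8; S1 reads c1=2 → after 3×micro: 2 ⇒ (c0=-33/8, c1=2)
macro 5: S0 reads c1=2 → after 1×micro: -65/16; S1 reads c1=2 → after 3×micro: 2 ⇒ (c0=-65/16, c1=2)
macro 6: S0 reads c1=2 → after 1×micro: -129/32; S1 reads c1=2 → after 3×micro: 2 ⇒ (c0=-129/32, c1=2)
macro 7: S0 reads c1=2 → after 1×micro: -257/64; S1 reads c1=2 → after 3×micro: 2 ⇒ (c0=-257/64, c1=2)
macro 8: S0 reads c1=2 → after 1×micro: -513/128; S1 reads c1=2 → after 3×micro: 2 ⇒ (c0=-513/128, c1=2)
macro 9: S0 reads c1=2 → after 1×micro: -1025/256; S1 reads c1=2 → after 3×micro: 2 ⇒ (c0=-1025/256, c1=2)
macro 10: S0 reads c1=2 → after 1×micro: -2049/512; S1 reads c1=2 → after 3×micro: 2 ⇒ (c0=-2049/512, c1=2)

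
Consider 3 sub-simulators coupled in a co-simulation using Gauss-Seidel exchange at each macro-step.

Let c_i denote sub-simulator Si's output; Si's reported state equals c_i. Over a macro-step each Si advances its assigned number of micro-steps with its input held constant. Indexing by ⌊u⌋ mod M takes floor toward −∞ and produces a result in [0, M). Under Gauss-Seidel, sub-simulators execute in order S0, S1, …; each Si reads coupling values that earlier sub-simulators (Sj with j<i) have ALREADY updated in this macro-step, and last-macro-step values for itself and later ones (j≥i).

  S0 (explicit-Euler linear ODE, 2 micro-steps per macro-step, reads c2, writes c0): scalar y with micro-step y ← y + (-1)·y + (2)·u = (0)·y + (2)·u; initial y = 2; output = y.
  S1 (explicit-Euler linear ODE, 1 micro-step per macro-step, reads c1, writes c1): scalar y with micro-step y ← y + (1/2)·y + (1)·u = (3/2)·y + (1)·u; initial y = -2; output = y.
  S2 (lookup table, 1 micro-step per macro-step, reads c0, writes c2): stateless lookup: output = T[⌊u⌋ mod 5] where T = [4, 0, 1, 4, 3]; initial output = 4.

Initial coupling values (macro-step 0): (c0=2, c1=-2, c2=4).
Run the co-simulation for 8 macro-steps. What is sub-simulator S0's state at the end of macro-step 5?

macro 1: S0 reads c2=4 → after 2×micro: 8; S1 reads c1=-2 → after 1×micro: -5; S2 reads c0=8 → after 1×micro: 4 ⇒ (c0=8, c1=-5, c2=4)
macro 2: S0 reads c2=4 → after 2×micro: 8; S1 reads c1=-5 → after 1×micro: -25/2; S2 reads c0=8 → after 1×micro: 4 ⇒ (c0=8, c1=-25/2, c2=4)
macro 3: S0 reads c2=4 → after 2×micro: 8; S1 reads c1=-25/2 → after 1×micro: -125/4; S2 reads c0=8 → after 1×micro: 4 ⇒ (c0=8, c1=-125/4, c2=4)
macro 4: S0 reads c2=4 → after 2×micro: 8; S1 reads c1=-125/4 → after 1×micro: -625/8; S2 reads c0=8 → after 1×micro: 4 ⇒ (c0=8, c1=-625/8, c2=4)
macro 5: S0 reads c2=4 → after 2×micro: 8; S1 reads c1=-625/8 → after 1×micro: -3125/16; S2 reads c0=8 → after 1×micro: 4 ⇒ (c0=8, c1=-3125/16, c2=4)
macro 6: S0 reads c2=4 → after 2×micro: 8; S1 reads c1=-3125/16 → after 1×micro: -15625/32; S2 reads c0=8 → after 1×micro: 4 ⇒ (c0=8, c1=-15625/32, c2=4)
macro 7: S0 reads c2=4 → after 2×micro: 8; S1 reads c1=-15625/32 → after 1×micro: -78125/64; S2 reads c0=8 → after 1×micro: 4 ⇒ (c0=8, c1=-78125/64, c2=4)
macro 8: S0 reads c2=4 → after 2×micro: 8; S1 reads c1=-78125/64 → after 1×micro: -390625/128; S2 reads c0=8 → after 1×micro: 4 ⇒ (c0=8, c1=-390625/128, c2=4)

S0 state at macro-step 5 = 8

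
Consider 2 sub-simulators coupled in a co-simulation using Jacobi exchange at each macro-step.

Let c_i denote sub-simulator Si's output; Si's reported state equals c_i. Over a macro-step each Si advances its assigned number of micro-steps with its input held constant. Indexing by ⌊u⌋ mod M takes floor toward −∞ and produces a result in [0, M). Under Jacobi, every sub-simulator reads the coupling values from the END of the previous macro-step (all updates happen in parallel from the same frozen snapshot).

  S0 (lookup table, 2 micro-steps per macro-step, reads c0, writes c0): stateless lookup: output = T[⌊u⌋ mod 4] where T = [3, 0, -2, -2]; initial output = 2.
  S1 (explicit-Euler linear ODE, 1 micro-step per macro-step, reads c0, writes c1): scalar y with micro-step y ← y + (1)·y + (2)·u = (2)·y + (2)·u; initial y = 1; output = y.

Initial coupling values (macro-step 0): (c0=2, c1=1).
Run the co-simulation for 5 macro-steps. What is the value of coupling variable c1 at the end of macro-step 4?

c1 at macro-step 4 = 20

macro 1: S0 reads c0=2 → after 2×micro: -2; S1 reads c0=2 → after 1×micro: 6 ⇒ (c0=-2, c1=6)
macro 2: S0 reads c0=-2 → after 2×micro: -2; S1 reads c0=-2 → after 1×micro: 8 ⇒ (c0=-2, c1=8)
macro 3: S0 reads c0=-2 → after 2×micro: -2; S1 reads c0=-2 → after 1×micro: 12 ⇒ (c0=-2, c1=12)
macro 4: S0 reads c0=-2 → after 2×micro: -2; S1 reads c0=-2 → after 1×micro: 20 ⇒ (c0=-2, c1=20)
macro 5: S0 reads c0=-2 → after 2×micro: -2; S1 reads c0=-2 → after 1×micro: 36 ⇒ (c0=-2, c1=36)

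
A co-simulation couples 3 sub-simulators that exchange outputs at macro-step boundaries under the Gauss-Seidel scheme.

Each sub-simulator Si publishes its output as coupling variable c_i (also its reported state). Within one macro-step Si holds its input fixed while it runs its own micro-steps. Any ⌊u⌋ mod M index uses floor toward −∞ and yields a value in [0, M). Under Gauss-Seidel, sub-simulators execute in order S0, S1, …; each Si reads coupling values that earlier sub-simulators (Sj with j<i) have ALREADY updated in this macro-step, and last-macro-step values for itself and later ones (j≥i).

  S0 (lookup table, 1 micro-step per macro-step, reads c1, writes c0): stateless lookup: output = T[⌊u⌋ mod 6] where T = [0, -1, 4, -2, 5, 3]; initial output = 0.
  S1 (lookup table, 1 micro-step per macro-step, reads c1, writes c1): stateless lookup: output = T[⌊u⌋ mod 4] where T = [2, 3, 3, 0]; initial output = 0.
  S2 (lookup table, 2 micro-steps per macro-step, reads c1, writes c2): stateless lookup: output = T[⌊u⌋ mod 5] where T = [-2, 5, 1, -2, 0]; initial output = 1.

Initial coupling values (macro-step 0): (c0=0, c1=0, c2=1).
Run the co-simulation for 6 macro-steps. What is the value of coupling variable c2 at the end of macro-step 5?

macro 1: S0 reads c1=0 → after 1×micro: 0; S1 reads c1=0 → after 1×micro: 2; S2 reads c1=2 → after 2×micro: 1 ⇒ (c0=0, c1=2, c2=1)
macro 2: S0 reads c1=2 → after 1×micro: 4; S1 reads c1=2 → after 1×micro: 3; S2 reads c1=3 → after 2×micro: -2 ⇒ (c0=4, c1=3, c2=-2)
macro 3: S0 reads c1=3 → after 1×micro: -2; S1 reads c1=3 → after 1×micro: 0; S2 reads c1=0 → after 2×micro: -2 ⇒ (c0=-2, c1=0, c2=-2)
macro 4: S0 reads c1=0 → after 1×micro: 0; S1 reads c1=0 → after 1×micro: 2; S2 reads c1=2 → after 2×micro: 1 ⇒ (c0=0, c1=2, c2=1)
macro 5: S0 reads c1=2 → after 1×micro: 4; S1 reads c1=2 → after 1×micro: 3; S2 reads c1=3 → after 2×micro: -2 ⇒ (c0=4, c1=3, c2=-2)
macro 6: S0 reads c1=3 → after 1×micro: -2; S1 reads c1=3 → after 1×micro: 0; S2 reads c1=0 → after 2×micro: -2 ⇒ (c0=-2, c1=0, c2=-2)

c2 at macro-step 5 = -2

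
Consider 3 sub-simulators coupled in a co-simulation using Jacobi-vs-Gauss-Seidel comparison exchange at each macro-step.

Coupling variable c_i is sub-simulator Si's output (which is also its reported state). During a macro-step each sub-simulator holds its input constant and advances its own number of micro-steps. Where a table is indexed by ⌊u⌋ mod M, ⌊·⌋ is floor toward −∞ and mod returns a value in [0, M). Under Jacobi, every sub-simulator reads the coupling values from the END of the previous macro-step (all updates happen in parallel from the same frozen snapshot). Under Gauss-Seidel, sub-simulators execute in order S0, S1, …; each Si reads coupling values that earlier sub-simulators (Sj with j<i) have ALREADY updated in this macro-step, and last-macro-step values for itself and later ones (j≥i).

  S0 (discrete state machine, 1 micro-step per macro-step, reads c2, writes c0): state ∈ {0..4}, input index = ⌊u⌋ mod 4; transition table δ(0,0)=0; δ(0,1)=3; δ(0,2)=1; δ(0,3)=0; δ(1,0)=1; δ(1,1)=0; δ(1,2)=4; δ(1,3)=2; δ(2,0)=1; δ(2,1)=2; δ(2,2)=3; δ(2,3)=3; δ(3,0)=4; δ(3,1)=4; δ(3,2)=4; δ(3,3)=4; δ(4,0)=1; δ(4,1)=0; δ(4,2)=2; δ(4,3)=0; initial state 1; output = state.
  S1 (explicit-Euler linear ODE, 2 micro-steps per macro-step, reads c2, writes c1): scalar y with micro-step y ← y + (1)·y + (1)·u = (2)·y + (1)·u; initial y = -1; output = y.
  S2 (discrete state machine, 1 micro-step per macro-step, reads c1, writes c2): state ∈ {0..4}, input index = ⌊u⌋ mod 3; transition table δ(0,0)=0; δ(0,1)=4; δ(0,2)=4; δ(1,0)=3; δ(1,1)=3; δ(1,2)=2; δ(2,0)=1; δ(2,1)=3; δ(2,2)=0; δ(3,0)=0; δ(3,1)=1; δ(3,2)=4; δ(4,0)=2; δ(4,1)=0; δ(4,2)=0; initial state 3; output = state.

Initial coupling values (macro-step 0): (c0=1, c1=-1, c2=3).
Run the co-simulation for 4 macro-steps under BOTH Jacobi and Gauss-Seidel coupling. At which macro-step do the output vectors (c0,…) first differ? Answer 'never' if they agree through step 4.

[Jacobi] macro 1: S0 reads c2=3 → after 1×micro: 2; S1 reads c2=3 → after 2×micro: 5; S2 reads c1=-1 → after 1×micro: 4 ⇒ (c0=2, c1=5, c2=4)
[Jacobi] macro 2: S0 reads c2=4 → after 1×micro: 1; S1 reads c2=4 → after 2×micro: 32; S2 reads c1=5 → after 1×micro: 0 ⇒ (c0=1, c1=32, c2=0)
[Jacobi] macro 3: S0 reads c2=0 → after 1×micro: 1; S1 reads c2=0 → after 2×micro: 128; S2 reads c1=32 → after 1×micro: 4 ⇒ (c0=1, c1=128, c2=4)
[Jacobi] macro 4: S0 reads c2=4 → after 1×micro: 1; S1 reads c2=4 → after 2×micro: 524; S2 reads c1=128 → after 1×micro: 0 ⇒ (c0=1, c1=524, c2=0)
[Gauss-Seidel] macro 1: S0 reads c2=3 → after 1×micro: 2; S1 reads c2=3 → after 2×micro: 5; S2 reads c1=5 → after 1×micro: 4 ⇒ (c0=2, c1=5, c2=4)
[Gauss-Seidel] macro 2: S0 reads c2=4 → after 1×micro: 1; S1 reads c2=4 → after 2×micro: 32; S2 reads c1=32 → after 1×micro: 0 ⇒ (c0=1, c1=32, c2=0)
[Gauss-Seidel] macro 3: S0 reads c2=0 → after 1×micro: 1; S1 reads c2=0 → after 2×micro: 128; S2 reads c1=128 → after 1×micro: 4 ⇒ (c0=1, c1=128, c2=4)
[Gauss-Seidel] macro 4: S0 reads c2=4 → after 1×micro: 1; S1 reads c2=4 → after 2×micro: 524; S2 reads c1=524 → after 1×micro: 0 ⇒ (c0=1, c1=524, c2=0)

first divergence at macro-step: never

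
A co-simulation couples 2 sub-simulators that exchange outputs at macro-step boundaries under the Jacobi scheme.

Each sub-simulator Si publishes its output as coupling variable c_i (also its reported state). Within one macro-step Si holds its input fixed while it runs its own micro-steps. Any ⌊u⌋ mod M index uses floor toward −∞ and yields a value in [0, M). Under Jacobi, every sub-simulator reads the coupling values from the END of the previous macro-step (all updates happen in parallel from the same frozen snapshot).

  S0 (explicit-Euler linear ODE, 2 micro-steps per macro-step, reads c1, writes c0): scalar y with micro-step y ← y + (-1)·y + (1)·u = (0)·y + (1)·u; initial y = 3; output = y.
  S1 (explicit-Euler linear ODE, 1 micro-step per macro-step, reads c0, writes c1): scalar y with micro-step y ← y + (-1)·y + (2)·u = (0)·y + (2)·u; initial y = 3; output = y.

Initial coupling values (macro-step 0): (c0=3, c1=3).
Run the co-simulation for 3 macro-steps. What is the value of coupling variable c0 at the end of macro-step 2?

c0 at macro-step 2 = 6

macro 1: S0 reads c1=3 → after 2×micro: 3; S1 reads c0=3 → after 1×micro: 6 ⇒ (c0=3, c1=6)
macro 2: S0 reads c1=6 → after 2×micro: 6; S1 reads c0=3 → after 1×micro: 6 ⇒ (c0=6, c1=6)
macro 3: S0 reads c1=6 → after 2×micro: 6; S1 reads c0=6 → after 1×micro: 12 ⇒ (c0=6, c1=12)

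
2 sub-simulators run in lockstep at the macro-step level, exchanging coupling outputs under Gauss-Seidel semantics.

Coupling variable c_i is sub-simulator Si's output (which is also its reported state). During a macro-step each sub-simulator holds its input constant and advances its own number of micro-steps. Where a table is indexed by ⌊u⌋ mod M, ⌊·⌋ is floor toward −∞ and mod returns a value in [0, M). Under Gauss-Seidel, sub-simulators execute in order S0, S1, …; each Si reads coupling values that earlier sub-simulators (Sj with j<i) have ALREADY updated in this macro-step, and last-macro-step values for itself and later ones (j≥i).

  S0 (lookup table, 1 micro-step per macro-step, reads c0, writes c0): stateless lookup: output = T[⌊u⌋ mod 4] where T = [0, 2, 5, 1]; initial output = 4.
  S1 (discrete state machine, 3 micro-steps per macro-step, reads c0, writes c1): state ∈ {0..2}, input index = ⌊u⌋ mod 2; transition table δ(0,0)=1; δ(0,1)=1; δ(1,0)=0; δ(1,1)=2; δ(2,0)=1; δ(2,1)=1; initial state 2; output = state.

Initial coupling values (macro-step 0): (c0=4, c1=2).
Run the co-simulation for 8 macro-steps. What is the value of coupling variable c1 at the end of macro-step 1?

c1 at macro-step 1 = 1

macro 1: S0 reads c0=4 → after 1×micro: 0; S1 reads c0=0 → after 3×micro: 1 ⇒ (c0=0, c1=1)
macro 2: S0 reads c0=0 → after 1×micro: 0; S1 reads c0=0 → after 3×micro: 0 ⇒ (c0=0, c1=0)
macro 3: S0 reads c0=0 → after 1×micro: 0; S1 reads c0=0 → after 3×micro: 1 ⇒ (c0=0, c1=1)
macro 4: S0 reads c0=0 → after 1×micro: 0; S1 reads c0=0 → after 3×micro: 0 ⇒ (c0=0, c1=0)
macro 5: S0 reads c0=0 → after 1×micro: 0; S1 reads c0=0 → after 3×micro: 1 ⇒ (c0=0, c1=1)
macro 6: S0 reads c0=0 → after 1×micro: 0; S1 reads c0=0 → after 3×micro: 0 ⇒ (c0=0, c1=0)
macro 7: S0 reads c0=0 → after 1×micro: 0; S1 reads c0=0 → after 3×micro: 1 ⇒ (c0=0, c1=1)
macro 8: S0 reads c0=0 → after 1×micro: 0; S1 reads c0=0 → after 3×micro: 0 ⇒ (c0=0, c1=0)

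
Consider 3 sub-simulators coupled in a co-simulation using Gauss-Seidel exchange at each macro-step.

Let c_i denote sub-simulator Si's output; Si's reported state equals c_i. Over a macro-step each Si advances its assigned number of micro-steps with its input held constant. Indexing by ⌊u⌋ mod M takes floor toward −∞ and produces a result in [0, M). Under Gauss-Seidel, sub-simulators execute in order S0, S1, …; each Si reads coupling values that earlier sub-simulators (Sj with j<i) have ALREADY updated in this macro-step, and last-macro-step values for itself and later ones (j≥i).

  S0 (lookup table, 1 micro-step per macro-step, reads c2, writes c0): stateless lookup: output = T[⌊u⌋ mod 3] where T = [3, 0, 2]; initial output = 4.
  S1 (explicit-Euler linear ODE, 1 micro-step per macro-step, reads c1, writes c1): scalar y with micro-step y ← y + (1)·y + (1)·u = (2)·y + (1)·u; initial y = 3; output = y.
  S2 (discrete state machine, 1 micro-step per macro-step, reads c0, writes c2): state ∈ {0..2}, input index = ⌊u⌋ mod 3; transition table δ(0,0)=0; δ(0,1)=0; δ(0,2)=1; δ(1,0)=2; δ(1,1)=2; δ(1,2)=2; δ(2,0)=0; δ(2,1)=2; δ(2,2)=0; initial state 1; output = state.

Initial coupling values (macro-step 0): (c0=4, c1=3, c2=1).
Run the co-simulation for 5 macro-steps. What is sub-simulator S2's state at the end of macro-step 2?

macro 1: S0 reads c2=1 → after 1×micro: 0; S1 reads c1=3 → after 1×micro: 9; S2 reads c0=0 → after 1×micro: 2 ⇒ (c0=0, c1=9, c2=2)
macro 2: S0 reads c2=2 → after 1×micro: 2; S1 reads c1=9 → after 1×micro: 27; S2 reads c0=2 → after 1×micro: 0 ⇒ (c0=2, c1=27, c2=0)
macro 3: S0 reads c2=0 → after 1×micro: 3; S1 reads c1=27 → after 1×micro: 81; S2 reads c0=3 → after 1×micro: 0 ⇒ (c0=3, c1=81, c2=0)
macro 4: S0 reads c2=0 → after 1×micro: 3; S1 reads c1=81 → after 1×micro: 243; S2 reads c0=3 → after 1×micro: 0 ⇒ (c0=3, c1=243, c2=0)
macro 5: S0 reads c2=0 → after 1×micro: 3; S1 reads c1=243 → after 1×micro: 729; S2 reads c0=3 → after 1×micro: 0 ⇒ (c0=3, c1=729, c2=0)

S2 state at macro-step 2 = 0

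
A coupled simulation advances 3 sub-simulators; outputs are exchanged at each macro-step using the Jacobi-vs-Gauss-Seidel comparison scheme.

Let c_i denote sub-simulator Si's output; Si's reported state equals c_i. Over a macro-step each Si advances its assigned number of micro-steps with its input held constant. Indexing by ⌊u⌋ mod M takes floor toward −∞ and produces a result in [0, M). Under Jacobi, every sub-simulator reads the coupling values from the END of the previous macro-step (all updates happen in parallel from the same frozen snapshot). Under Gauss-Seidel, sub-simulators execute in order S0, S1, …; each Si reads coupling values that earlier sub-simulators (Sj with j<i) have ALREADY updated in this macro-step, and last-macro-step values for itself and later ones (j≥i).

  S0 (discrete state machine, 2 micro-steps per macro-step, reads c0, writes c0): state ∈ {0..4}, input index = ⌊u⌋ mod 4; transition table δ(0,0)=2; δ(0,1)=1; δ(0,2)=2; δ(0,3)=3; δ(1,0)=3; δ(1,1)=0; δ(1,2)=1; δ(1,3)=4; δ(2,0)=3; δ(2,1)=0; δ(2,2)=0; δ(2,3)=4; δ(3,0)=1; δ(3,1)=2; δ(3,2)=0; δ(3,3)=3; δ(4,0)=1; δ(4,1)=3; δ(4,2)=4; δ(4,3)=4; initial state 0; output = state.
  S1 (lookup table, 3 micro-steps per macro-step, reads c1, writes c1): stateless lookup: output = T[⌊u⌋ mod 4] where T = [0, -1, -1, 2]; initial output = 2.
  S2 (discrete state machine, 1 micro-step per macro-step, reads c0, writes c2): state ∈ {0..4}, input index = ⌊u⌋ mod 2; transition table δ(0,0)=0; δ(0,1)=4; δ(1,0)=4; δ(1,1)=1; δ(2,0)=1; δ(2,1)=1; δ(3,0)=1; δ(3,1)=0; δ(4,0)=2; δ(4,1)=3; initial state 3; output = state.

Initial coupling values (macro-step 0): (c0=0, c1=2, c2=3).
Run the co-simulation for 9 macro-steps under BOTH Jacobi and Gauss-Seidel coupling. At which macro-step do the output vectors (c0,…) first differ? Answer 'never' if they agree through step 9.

first divergence at macro-step: 1

[Jacobi] macro 1: S0 reads c0=0 → after 2×micro: 3; S1 reads c1=2 → after 3×micro: -1; S2 reads c0=0 → after 1×micro: 1 ⇒ (c0=3, c1=-1, c2=1)
[Jacobi] macro 2: S0 reads c0=3 → after 2×micro: 3; S1 reads c1=-1 → after 3×micro: 2; S2 reads c0=3 → after 1×micro: 1 ⇒ (c0=3, c1=2, c2=1)
[Jacobi] macro 3: S0 reads c0=3 → after 2×micro: 3; S1 reads c1=2 → after 3×micro: -1; S2 reads c0=3 → after 1×micro: 1 ⇒ (c0=3, c1=-1, c2=1)
[Jacobi] macro 4: S0 reads c0=3 → after 2×micro: 3; S1 reads c1=-1 → after 3×micro: 2; S2 reads c0=3 → after 1×micro: 1 ⇒ (c0=3, c1=2, c2=1)
[Jacobi] macro 5: S0 reads c0=3 → after 2×micro: 3; S1 reads c1=2 → after 3×micro: -1; S2 reads c0=3 → after 1×micro: 1 ⇒ (c0=3, c1=-1, c2=1)
[Jacobi] macro 6: S0 reads c0=3 → after 2×micro: 3; S1 reads c1=-1 → after 3×micro: 2; S2 reads c0=3 → after 1×micro: 1 ⇒ (c0=3, c1=2, c2=1)
[Jacobi] macro 7: S0 reads c0=3 → after 2×micro: 3; S1 reads c1=2 → after 3×micro: -1; S2 reads c0=3 → after 1×micro: 1 ⇒ (c0=3, c1=-1, c2=1)
[Jacobi] macro 8: S0 reads c0=3 → after 2×micro: 3; S1 reads c1=-1 → after 3×micro: 2; S2 reads c0=3 → after 1×micro: 1 ⇒ (c0=3, c1=2, c2=1)
[Jacobi] macro 9: S0 reads c0=3 → after 2×micro: 3; S1 reads c1=2 → after 3×micro: -1; S2 reads c0=3 → after 1×micro: 1 ⇒ (c0=3, c1=-1, c2=1)
[Gauss-Seidel] macro 1: S0 reads c0=0 → after 2×micro: 3; S1 reads c1=2 → after 3×micro: -1; S2 reads c0=3 → after 1×micro: 0 ⇒ (c0=3, c1=-1, c2=0)
[Gauss-Seidel] macro 2: S0 reads c0=3 → after 2×micro: 3; S1 reads c1=-1 → after 3×micro: 2; S2 reads c0=3 → after 1×micro: 4 ⇒ (c0=3, c1=2, c2=4)
[Gauss-Seidel] macro 3: S0 reads c0=3 → after 2×micro: 3; S1 reads c1=2 → after 3×micro: -1; S2 reads c0=3 → after 1×micro: 3 ⇒ (c0=3, c1=-1, c2=3)
[Gauss-Seidel] macro 4: S0 reads c0=3 → after 2×micro: 3; S1 reads c1=-1 → after 3×micro: 2; S2 reads c0=3 → after 1×micro: 0 ⇒ (c0=3, c1=2, c2=0)
[Gauss-Seidel] macro 5: S0 reads c0=3 → after 2×micro: 3; S1 reads c1=2 → after 3×micro: -1; S2 reads c0=3 → after 1×micro: 4 ⇒ (c0=3, c1=-1, c2=4)
[Gauss-Seidel] macro 6: S0 reads c0=3 → after 2×micro: 3; S1 reads c1=-1 → after 3×micro: 2; S2 reads c0=3 → after 1×micro: 3 ⇒ (c0=3, c1=2, c2=3)
[Gauss-Seidel] macro 7: S0 reads c0=3 → after 2×micro: 3; S1 reads c1=2 → after 3×micro: -1; S2 reads c0=3 → after 1×micro: 0 ⇒ (c0=3, c1=-1, c2=0)
[Gauss-Seidel] macro 8: S0 reads c0=3 → after 2×micro: 3; S1 reads c1=-1 → after 3×micro: 2; S2 reads c0=3 → after 1×micro: 4 ⇒ (c0=3, c1=2, c2=4)
[Gauss-Seidel] macro 9: S0 reads c0=3 → after 2×micro: 3; S1 reads c1=2 → after 3×micro: -1; S2 reads c0=3 → after 1×micro: 3 ⇒ (c0=3, c1=-1, c2=3)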